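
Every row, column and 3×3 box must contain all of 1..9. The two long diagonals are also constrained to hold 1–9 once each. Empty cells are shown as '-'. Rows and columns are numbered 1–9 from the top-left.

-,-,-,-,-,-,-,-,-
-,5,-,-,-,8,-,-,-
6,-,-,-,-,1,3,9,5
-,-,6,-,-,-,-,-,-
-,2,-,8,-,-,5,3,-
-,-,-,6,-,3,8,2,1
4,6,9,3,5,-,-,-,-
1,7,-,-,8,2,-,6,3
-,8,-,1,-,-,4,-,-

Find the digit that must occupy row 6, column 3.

row 3, column 2 = 4 (sole candidate).
row 6, column 2 = 9 (sole candidate).
row 7, column 6 = 7 (sole candidate).
row 8, column 3 = 5 (sole candidate).
row 8, column 7 = 9 (sole candidate).
row 9, column 1 = 2 (sole candidate).
row 9, column 3 = 3 (sole candidate).
row 9, column 9 = 7 (sole candidate).
row 4, column 7 = 7 (sole candidate).
row 4, column 8 = 4 (sole candidate).
row 4, column 9 = 9 (sole candidate).
row 5, column 1 = 7 (sole candidate).
row 5, column 9 = 6 (sole candidate).
row 6, column 1 = 5 (sole candidate).
row 6, column 3 = 4: row 6 has {1,2,3,5,6,8,9}; col 3 has {3,5,6,9}; box has {2,5,6,7,9} → only 4 remains.

4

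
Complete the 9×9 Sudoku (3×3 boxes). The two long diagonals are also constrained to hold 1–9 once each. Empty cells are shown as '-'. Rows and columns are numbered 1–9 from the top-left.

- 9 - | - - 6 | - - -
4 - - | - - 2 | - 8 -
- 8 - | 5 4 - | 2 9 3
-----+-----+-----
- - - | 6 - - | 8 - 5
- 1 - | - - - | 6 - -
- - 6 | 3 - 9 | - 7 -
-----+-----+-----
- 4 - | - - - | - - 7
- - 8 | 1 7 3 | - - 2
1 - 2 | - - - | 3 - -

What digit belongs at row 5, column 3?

3

row 1, column 9 = 4: row 1 has {6,9}; col 9 has {2,3,5,7}; box has {2,3,8,9}; anti-diagonal has {1,2,3,8} → only 4 remains.
row 4, column 6 = 7: row 4 has {5,6,8}; col 6 has {2,3,6,9}; box has {3,6,9}; anti-diagonal has {1,2,3,4,8} → only 7 remains.
row 5, column 5 = 5: row 5 has {1,6}; col 5 has {4,7}; box has {3,6,7,9}; main diagonal has {6,9}; anti-diagonal has {1,2,3,4,7,8} → only 5 remains.
row 5, column 9 = 9: row 5 has {1,5,6}; col 9 has {2,3,4,5,7}; box has {5,6,7,8} → only 9 remains.
row 6, column 9 = 1: row 6 has {3,6,7,9}; col 9 has {2,3,4,5,7,9}; box has {5,6,7,8,9} → only 1 remains.
row 7, column 3 = 9: row 7 has {4,7}; col 3 has {2,6,8}; box has {1,2,4,8}; anti-diagonal has {1,2,3,4,5,7,8} → only 9 remains.
row 7, column 7 = 1: row 7 has {4,7,9}; col 7 has {2,3,6,8}; box has {2,3,7}; main diagonal has {5,6,9} → only 1 remains.
row 8, column 2 = 6: row 8 has {1,2,3,7,8}; col 2 has {1,4,8,9}; box has {1,2,4,8,9}; anti-diagonal has {1,2,3,4,5,7,8,9} → only 6 remains.
row 8, column 8 = 4: row 8 has {1,2,3,6,7,8}; col 8 has {7,8,9}; box has {1,2,3,7}; main diagonal has {1,5,6,9} → only 4 remains.
row 9, column 9 = 8: row 9 has {1,2,3}; col 9 has {1,2,3,4,5,7,9}; box has {1,2,3,4,7}; main diagonal has {1,4,5,6,9} → only 8 remains.
row 2, column 9 = 6: row 2 has {2,4,8}; col 9 has {1,2,3,4,5,7,8,9}; box has {2,3,4,8,9} → only 6 remains.
row 3, column 3 = 7: row 3 has {2,3,4,5,8,9}; col 3 has {2,6,8,9}; box has {4,8,9}; main diagonal has {1,4,5,6,8,9} → only 7 remains.
row 3, column 6 = 1: row 3 has {2,3,4,5,7,8,9}; col 6 has {2,3,6,7,9}; box has {2,4,5,6} → only 1 remains.
row 6, column 7 = 4: row 6 has {1,3,6,7,9}; col 7 has {1,2,3,6,8}; box has {1,5,6,7,8,9} → only 4 remains.
row 8, column 1 = 5: row 8 has {1,2,3,4,6,7,8}; col 1 has {1,4}; box has {1,2,4,6,8,9} → only 5 remains.
row 8, column 7 = 9: row 8 has {1,2,3,4,5,6,7,8}; col 7 has {1,2,3,4,6,8}; box has {1,2,3,4,7,8} → only 9 remains.
row 9, column 2 = 7: row 9 has {1,2,3,8}; col 2 has {1,4,6,8,9}; box has {1,2,4,5,6,8,9} → only 7 remains.
row 2, column 2 = 3: row 2 has {2,4,6,8}; col 2 has {1,4,6,7,8,9}; box has {4,7,8,9}; main diagonal has {1,4,5,6,7,8,9} → only 3 remains.
row 2, column 5 = 9: row 2 has {2,3,4,6,8}; col 5 has {4,5,7}; box has {1,2,4,5,6} → only 9 remains.
row 3, column 1 = 6: row 3 has {1,2,3,4,5,7,8,9}; col 1 has {1,4,5}; box has {3,4,7,8,9} → only 6 remains.
row 4, column 2 = 2: row 4 has {5,6,7,8}; col 2 has {1,3,4,6,7,8,9}; box has {1,6} → only 2 remains.
row 4, column 5 = 1: row 4 has {2,5,6,7,8}; col 5 has {4,5,7,9}; box has {3,5,6,7,9} → only 1 remains.
row 4, column 8 = 3: row 4 has {1,2,5,6,7,8}; col 8 has {4,7,8,9}; box has {1,4,5,6,7,8,9} → only 3 remains.
row 5, column 8 = 2: row 5 has {1,5,6,9}; col 8 has {3,4,7,8,9}; box has {1,3,4,5,6,7,8,9} → only 2 remains.
row 6, column 1 = 8: row 6 has {1,3,4,6,7,9}; col 1 has {1,4,5,6}; box has {1,2,6} → only 8 remains.
row 6, column 2 = 5: row 6 has {1,3,4,6,7,8,9}; col 2 has {1,2,3,4,6,7,8,9}; box has {1,2,6,8} → only 5 remains.
row 6, column 5 = 2: row 6 has {1,3,4,5,6,7,8,9}; col 5 has {1,4,5,7,9}; box has {1,3,5,6,7,9} → only 2 remains.
row 7, column 1 = 3: row 7 has {1,4,7,9}; col 1 has {1,4,5,6,8}; box has {1,2,4,5,6,7,8,9} → only 3 remains.
row 9, column 5 = 6: row 9 has {1,2,3,7,8}; col 5 has {1,2,4,5,7,9}; box has {1,3,7} → only 6 remains.
row 9, column 8 = 5: row 9 has {1,2,3,6,7,8}; col 8 has {2,3,4,7,8,9}; box has {1,2,3,4,7,8,9} → only 5 remains.
row 1, column 1 = 2: row 1 has {4,6,9}; col 1 has {1,3,4,5,6,8}; box has {3,4,6,7,8,9}; main diagonal has {1,3,4,5,6,7,8,9} → only 2 remains.
row 1, column 8 = 1: row 1 has {2,4,6,9}; col 8 has {2,3,4,5,7,8,9}; box has {2,3,4,6,8,9} → only 1 remains.
row 2, column 4 = 7: row 2 has {2,3,4,6,8,9}; col 4 has {1,3,5,6}; box has {1,2,4,5,6,9} → only 7 remains.
row 2, column 7 = 5: row 2 has {2,3,4,6,7,8,9}; col 7 has {1,2,3,4,6,8,9}; box has {1,2,3,4,6,8,9} → only 5 remains.
row 4, column 1 = 9: row 4 has {1,2,3,5,6,7,8}; col 1 has {1,2,3,4,5,6,8}; box has {1,2,5,6,8} → only 9 remains.
row 4, column 3 = 4: row 4 has {1,2,3,5,6,7,8,9}; col 3 has {2,6,7,8,9}; box has {1,2,5,6,8,9} → only 4 remains.
row 5, column 1 = 7: row 5 has {1,2,5,6,9}; col 1 has {1,2,3,4,5,6,8,9}; box has {1,2,4,5,6,8,9} → only 7 remains.
row 5, column 3 = 3: row 5 has {1,2,5,6,7,9}; col 3 has {2,4,6,7,8,9}; box has {1,2,4,5,6,7,8,9} → only 3 remains.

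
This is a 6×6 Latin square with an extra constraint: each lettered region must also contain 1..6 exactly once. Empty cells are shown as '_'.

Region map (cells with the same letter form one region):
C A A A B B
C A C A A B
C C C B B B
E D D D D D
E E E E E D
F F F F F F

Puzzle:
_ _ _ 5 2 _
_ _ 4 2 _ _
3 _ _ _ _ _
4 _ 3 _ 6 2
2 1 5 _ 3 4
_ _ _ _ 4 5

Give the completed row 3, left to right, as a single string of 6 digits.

R2C5 = 1: row 2 has {2,4}; col 5 has {2,3,4,6}; region has {2,5} → only 1 remains.
R3C5 = 5: row 3 has {3}; col 5 has {1,2,3,4,6}; region has {2} → only 5 remains.
R4C2 = 5: row 4 has {2,3,4,6}; col 2 has {1}; region has {2,3,4,6} → only 5 remains.
R4C4 = 1: row 4 has {2,3,4,5,6}; col 4 has {2,5}; region has {2,3,4,5,6} → only 1 remains.
R5C4 = 6: row 5 has {1,2,3,4,5}; col 4 has {1,2,5}; region has {1,2,3,4,5} → only 6 remains.
R6C4 = 3: row 6 has {4,5}; col 4 has {1,2,5,6}; region has {4,5} → only 3 remains.
R1C3 = 6: row 1 has {2,5}; col 3 has {3,4,5}; region has {1,2,5} → only 6 remains.
R2C2 = 3: row 2 has {1,2,4}; col 2 has {1,5}; region has {1,2,5,6} → only 3 remains.
R2C6 = 6: row 2 has {1,2,3,4}; col 6 has {2,4,5}; region has {2,5} → only 6 remains.
R3C4 = 4: row 3 has {3,5}; col 4 has {1,2,3,5,6}; region has {2,5,6} → only 4 remains.
R3C6 = 1: row 3 has {3,4,5}; col 6 has {2,4,5,6}; region has {2,4,5,6} → only 1 remains.
R1C1 = 1: row 1 has {2,5,6}; col 1 has {2,3,4}; region has {3,4} → only 1 remains.
R1C2 = 4: row 1 has {1,2,5,6}; col 2 has {1,3,5}; region has {1,2,3,5,6} → only 4 remains.
R1C6 = 3: row 1 has {1,2,4,5,6}; col 6 has {1,2,4,5,6}; region has {1,2,4,5,6} → only 3 remains.
R2C1 = 5: row 2 has {1,2,3,4,6}; col 1 has {1,2,3,4}; region has {1,3,4} → only 5 remains.
R3C3 = 2: row 3 has {1,3,4,5}; col 3 has {3,4,5,6}; region has {1,3,4,5} → only 2 remains.
R6C1 = 6: row 6 has {3,4,5}; col 1 has {1,2,3,4,5}; region has {3,4,5} → only 6 remains.
R6C2 = 2: row 6 has {3,4,5,6}; col 2 has {1,3,4,5}; region has {3,4,5,6} → only 2 remains.
R6C3 = 1: row 6 has {2,3,4,5,6}; col 3 has {2,3,4,5,6}; region has {2,3,4,5,6} → only 1 remains.
R3C2 = 6: row 3 has {1,2,3,4,5}; col 2 has {1,2,3,4,5}; region has {1,2,3,4,5} → only 6 remains.

362451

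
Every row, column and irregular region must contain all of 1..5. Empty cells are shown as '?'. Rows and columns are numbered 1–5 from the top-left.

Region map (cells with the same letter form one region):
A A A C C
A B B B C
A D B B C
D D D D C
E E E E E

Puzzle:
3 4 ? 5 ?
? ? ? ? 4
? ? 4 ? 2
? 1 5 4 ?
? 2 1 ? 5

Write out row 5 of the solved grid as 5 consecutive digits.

42135

R1C3 = 2: row 1 has {3,4,5}; col 3 has {1,4,5}; region has {3,4} → only 2 remains.
R1C5 = 1: row 1 has {2,3,4,5}; col 5 has {2,4,5}; region has {2,4,5} → only 1 remains.
R2C3 = 3: row 2 has {4}; col 3 has {1,2,4,5}; region has {4} → only 3 remains.
R3C2 = 3: row 3 has {2,4}; col 2 has {1,2,4}; region has {1,4,5} → only 3 remains.
R3C4 = 1: row 3 has {2,3,4}; col 4 has {4,5}; region has {3,4} → only 1 remains.
R4C1 = 2: row 4 has {1,4,5}; col 1 has {3}; region has {1,3,4,5} → only 2 remains.
R4C5 = 3: row 4 has {1,2,4,5}; col 5 has {1,2,4,5}; region has {1,2,4,5} → only 3 remains.
R5C1 = 4: row 5 has {1,2,5}; col 1 has {2,3}; region has {1,2,5} → only 4 remains.
R5C4 = 3: row 5 has {1,2,4,5}; col 4 has {1,4,5}; region has {1,2,4,5} → only 3 remains.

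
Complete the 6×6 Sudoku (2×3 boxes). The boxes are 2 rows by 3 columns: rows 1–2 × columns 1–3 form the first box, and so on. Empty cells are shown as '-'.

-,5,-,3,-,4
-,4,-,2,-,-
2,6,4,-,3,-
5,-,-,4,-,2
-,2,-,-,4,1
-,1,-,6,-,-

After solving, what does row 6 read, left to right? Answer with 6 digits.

row 3, column 6 = 5: row 3 has {2,3,4,6}; col 6 has {1,2,4}; box has {2,3,4} → only 5 remains.
row 4, column 2 = 3: row 4 has {2,4,5}; col 2 has {1,2,4,5,6}; box has {2,4,5,6} → only 3 remains.
row 4, column 3 = 1: row 4 has {2,3,4,5}; col 3 has {4}; box has {2,3,4,5,6} → only 1 remains.
row 4, column 5 = 6: row 4 has {1,2,3,4,5}; col 5 has {3,4}; box has {2,3,4,5} → only 6 remains.
row 5, column 4 = 5: row 5 has {1,2,4}; col 4 has {2,3,4,6}; box has {1,4,6} → only 5 remains.
row 6, column 5 = 2: row 6 has {1,6}; col 5 has {3,4,6}; box has {1,4,5,6} → only 2 remains.
row 6, column 6 = 3: row 6 has {1,2,6}; col 6 has {1,2,4,5}; box has {1,2,4,5,6} → only 3 remains.
row 1, column 5 = 1: row 1 has {3,4,5}; col 5 has {2,3,4,6}; box has {2,3,4} → only 1 remains.
row 2, column 5 = 5: row 2 has {2,4}; col 5 has {1,2,3,4,6}; box has {1,2,3,4} → only 5 remains.
row 2, column 6 = 6: row 2 has {2,4,5}; col 6 has {1,2,3,4,5}; box has {1,2,3,4,5} → only 6 remains.
row 3, column 4 = 1: row 3 has {2,3,4,5,6}; col 4 has {2,3,4,5,6}; box has {2,3,4,5,6} → only 1 remains.
row 6, column 1 = 4: row 6 has {1,2,3,6}; col 1 has {2,5}; box has {1,2} → only 4 remains.
row 6, column 3 = 5: row 6 has {1,2,3,4,6}; col 3 has {1,4}; box has {1,2,4} → only 5 remains.

415623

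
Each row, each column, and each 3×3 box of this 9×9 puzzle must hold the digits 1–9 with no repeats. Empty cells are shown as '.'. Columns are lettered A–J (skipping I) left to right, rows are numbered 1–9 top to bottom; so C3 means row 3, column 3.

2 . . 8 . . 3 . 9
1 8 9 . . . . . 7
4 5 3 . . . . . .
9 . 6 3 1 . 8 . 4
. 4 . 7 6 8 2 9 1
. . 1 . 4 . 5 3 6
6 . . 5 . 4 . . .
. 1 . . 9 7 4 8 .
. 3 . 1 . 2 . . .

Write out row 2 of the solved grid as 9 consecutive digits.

C1 = 7 (sole candidate).
E1 = 5 (sole candidate).
G2 = 6: row 2 has {1,7,8,9}; col 7 has {2,3,4,5,8}; box has {3,7,9} → only 6 remains.
G3 = 1 (sole candidate).
H3 = 2 (sole candidate).
J3 = 8 (sole candidate).
F4 = 5 (sole candidate).
H4 = 7 (sole candidate).
C5 = 5 (sole candidate).
F6 = 9 (sole candidate).
H7 = 1 (sole candidate).
A8 = 5 (sole candidate).
C8 = 2 (sole candidate).
D8 = 6 (sole candidate).
J8 = 3 (sole candidate).
E9 = 8 (sole candidate).
J9 = 5 (sole candidate).
B1 = 6 (sole candidate).
F1 = 1 (sole candidate).
H1 = 4 (sole candidate).
F2 = 3: row 2 has {1,6,7,8,9}; col 6 has {1,2,4,5,7,8,9}; box has {1,5,8} → only 3 remains.
H2 = 5: row 2 has {1,3,6,7,8,9}; col 8 has {1,2,3,4,7,8,9}; box has {1,2,3,4,6,7,8,9} → only 5 remains.
D3 = 9 (sole candidate).
E3 = 7 (sole candidate).
F3 = 6 (sole candidate).
B4 = 2 (sole candidate).
A5 = 3 (sole candidate).
B6 = 7 (sole candidate).
D6 = 2 (sole candidate).
B7 = 9 (sole candidate).
C7 = 8 (sole candidate).
E7 = 3 (sole candidate).
G7 = 7 (sole candidate).
J7 = 2 (sole candidate).
A9 = 7 (sole candidate).
C9 = 4 (sole candidate).
G9 = 9 (sole candidate).
H9 = 6 (sole candidate).
D2 = 4: row 2 has {1,3,5,6,7,8,9}; col 4 has {1,2,3,5,6,7,8,9}; box has {1,3,5,6,7,8,9} → only 4 remains.
E2 = 2: row 2 has {1,3,4,5,6,7,8,9}; col 5 has {1,3,4,5,6,7,8,9}; box has {1,3,4,5,6,7,8,9} → only 2 remains.

189423657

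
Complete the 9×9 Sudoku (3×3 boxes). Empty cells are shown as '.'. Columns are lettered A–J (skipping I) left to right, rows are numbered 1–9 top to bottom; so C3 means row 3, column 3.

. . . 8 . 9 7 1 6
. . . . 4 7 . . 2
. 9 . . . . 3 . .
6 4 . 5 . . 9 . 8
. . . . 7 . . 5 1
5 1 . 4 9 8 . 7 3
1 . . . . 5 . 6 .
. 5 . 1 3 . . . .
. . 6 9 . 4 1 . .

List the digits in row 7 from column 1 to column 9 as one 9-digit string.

H4 = 2 (sole candidate).
C6 = 2 (sole candidate).
G6 = 6 (sole candidate).
E4 = 1 (sole candidate).
F4 = 3 (sole candidate).
G5 = 4 (sole candidate).
C4 = 7 (sole candidate).
C2 = 1 (hidden single in row 2).
H2 = 9 (hidden single in row 2).
G2 = 5 (hidden single in row 2).
J3 = 4 (sole candidate).
H3 = 8 (sole candidate).
H8 = 4 (sole candidate).
H9 = 3 (sole candidate).
C3 = 5 (sole candidate).
E1 = 5 (hidden single in row 1).
F3 = 1 (hidden single in row 3).
A3 = 7 (hidden single in row 3).
C7 = 4: in row 7, 4 can only go here (every other open cell in that row sees a 4).
C1 = 3 (sole candidate).
A2 = 8 (sole candidate).
B2 = 6 (sole candidate).
D2 = 3 (sole candidate).
A9 = 2 (sole candidate).
E9 = 8 (sole candidate).
A1 = 4 (sole candidate).
B1 = 2 (sole candidate).
E7 = 2: row 7 has {1,4,5,6}; col 5 has {1,3,4,5,7,8,9}; box has {1,3,4,5,8,9} → only 2 remains.
G7 = 8: row 7 has {1,2,4,5,6}; col 7 has {1,3,4,5,6,7,9}; box has {1,3,4,6} → only 8 remains.
A8 = 9 (sole candidate).
C8 = 8 (sole candidate).
F8 = 6 (sole candidate).
G8 = 2 (sole candidate).
J8 = 7 (sole candidate).
B9 = 7 (sole candidate).
J9 = 5 (sole candidate).
E3 = 6 (sole candidate).
A5 = 3 (sole candidate).
B5 = 8 (sole candidate).
C5 = 9 (sole candidate).
F5 = 2 (sole candidate).
B7 = 3: row 7 has {1,2,4,5,6,8}; col 2 has {1,2,4,5,6,7,8,9}; box has {1,2,4,5,6,7,8,9} → only 3 remains.
D7 = 7: row 7 has {1,2,3,4,5,6,8}; col 4 has {1,3,4,5,8,9}; box has {1,2,3,4,5,6,8,9} → only 7 remains.
J7 = 9: row 7 has {1,2,3,4,5,6,7,8}; col 9 has {1,2,3,4,5,6,7,8}; box has {1,2,3,4,5,6,7,8} → only 9 remains.

134725869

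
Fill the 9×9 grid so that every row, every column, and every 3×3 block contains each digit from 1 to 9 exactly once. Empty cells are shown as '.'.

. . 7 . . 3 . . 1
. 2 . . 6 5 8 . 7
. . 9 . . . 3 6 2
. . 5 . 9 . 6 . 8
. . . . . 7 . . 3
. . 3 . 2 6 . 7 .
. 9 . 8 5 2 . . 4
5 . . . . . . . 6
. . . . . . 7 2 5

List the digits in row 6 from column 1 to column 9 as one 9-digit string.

r6c9 = 9: row 6 has {2,3,6,7}; col 9 has {1,2,3,4,5,6,7,8}; box has {3,6,7,8} → only 9 remains.
r7c7 = 1: row 7 has {2,4,5,8,9}; col 7 has {3,6,7,8}; box has {2,4,5,6,7} → only 1 remains.
r7c8 = 3: row 7 has {1,2,4,5,8,9}; col 8 has {2,6,7}; box has {1,2,4,5,6,7} → only 3 remains.
r8c7 = 9: row 8 has {5,6}; col 7 has {1,3,6,7,8}; box has {1,2,3,4,5,6,7} → only 9 remains.
r8c8 = 8: row 8 has {5,6,9}; col 8 has {2,3,6,7}; box has {1,2,3,4,5,6,7,9} → only 8 remains.
r7c3 = 6: row 7 has {1,2,3,4,5,8,9}; col 3 has {3,5,7,9}; box has {5,9} → only 6 remains.
r7c1 = 7: row 7 has {1,2,3,4,5,6,8,9}; col 1 has {5}; box has {5,6,9} → only 7 remains.
r1c4 = 2: in row 1, 2 can only go here (every other open cell in that row sees a 2).
r1c8 = 9: in row 1, 9 can only go here (every other open cell in that row sees a 9).
r2c8 = 4: row 2 has {2,5,6,7,8}; col 8 has {2,3,6,7,8,9}; box has {1,2,3,6,7,8,9} → only 4 remains.
r4c8 = 1: row 4 has {5,6,8,9}; col 8 has {2,3,4,6,7,8,9}; box has {3,6,7,8,9} → only 1 remains.
r5c8 = 5: row 5 has {3,7}; col 8 has {1,2,3,4,6,7,8,9}; box has {1,3,6,7,8,9} → only 5 remains.
r6c7 = 4: row 6 has {2,3,6,7,9}; col 7 has {1,3,6,7,8,9}; box has {1,3,5,6,7,8,9} → only 4 remains.
r1c7 = 5: row 1 has {1,2,3,7,9}; col 7 has {1,3,4,6,7,8,9}; box has {1,2,3,4,6,7,8,9} → only 5 remains.
r2c3 = 1: row 2 has {2,4,5,6,7,8}; col 3 has {3,5,6,7,9}; box has {2,7,9} → only 1 remains.
r2c4 = 9: row 2 has {1,2,4,5,6,7,8}; col 4 has {2,8}; box has {2,3,5,6} → only 9 remains.
r4c6 = 4: row 4 has {1,5,6,8,9}; col 6 has {2,3,5,6,7}; box has {2,6,7,9} → only 4 remains.
r5c4 = 1: row 5 has {3,5,7}; col 4 has {2,8,9}; box has {2,4,6,7,9} → only 1 remains.
r5c5 = 8: row 5 has {1,3,5,7}; col 5 has {2,5,6,9}; box has {1,2,4,6,7,9} → only 8 remains.
r5c7 = 2: row 5 has {1,3,5,7,8}; col 7 has {1,3,4,5,6,7,8,9}; box has {1,3,4,5,6,7,8,9} → only 2 remains.
r6c4 = 5: row 6 has {2,3,4,6,7,9}; col 4 has {1,2,8,9}; box has {1,2,4,6,7,8,9} → only 5 remains.
r8c6 = 1: row 8 has {5,6,8,9}; col 6 has {2,3,4,5,6,7}; box has {2,5,8} → only 1 remains.
r9c6 = 9: row 9 has {2,5,7}; col 6 has {1,2,3,4,5,6,7}; box has {1,2,5,8} → only 9 remains.
r1c5 = 4: row 1 has {1,2,3,5,7,9}; col 5 has {2,5,6,8,9}; box has {2,3,5,6,9} → only 4 remains.
r2c1 = 3: row 2 has {1,2,4,5,6,7,8,9}; col 1 has {5,7}; box has {1,2,7,9} → only 3 remains.
r3c4 = 7: row 3 has {2,3,6,9}; col 4 has {1,2,5,8,9}; box has {2,3,4,5,6,9} → only 7 remains.
r3c5 = 1: row 3 has {2,3,6,7,9}; col 5 has {2,4,5,6,8,9}; box has {2,3,4,5,6,7,9} → only 1 remains.
r3c6 = 8: row 3 has {1,2,3,6,7,9}; col 6 has {1,2,3,4,5,6,7,9}; box has {1,2,3,4,5,6,7,9} → only 8 remains.
r4c1 = 2: row 4 has {1,4,5,6,8,9}; col 1 has {3,5,7}; box has {3,5} → only 2 remains.
r4c2 = 7: row 4 has {1,2,4,5,6,8,9}; col 2 has {2,9}; box has {2,3,5} → only 7 remains.
r4c4 = 3: row 4 has {1,2,4,5,6,7,8,9}; col 4 has {1,2,5,7,8,9}; box has {1,2,4,5,6,7,8,9} → only 3 remains.
r5c3 = 4: row 5 has {1,2,3,5,7,8}; col 3 has {1,3,5,6,7,9}; box has {2,3,5,7} → only 4 remains.
r8c3 = 2: row 8 has {1,5,6,8,9}; col 3 has {1,3,4,5,6,7,9}; box has {5,6,7,9} → only 2 remains.
r8c4 = 4: row 8 has {1,2,5,6,8,9}; col 4 has {1,2,3,5,7,8,9}; box has {1,2,5,8,9} → only 4 remains.
r9c3 = 8: row 9 has {2,5,7,9}; col 3 has {1,2,3,4,5,6,7,9}; box has {2,5,6,7,9} → only 8 remains.
r9c4 = 6: row 9 has {2,5,7,8,9}; col 4 has {1,2,3,4,5,7,8,9}; box has {1,2,4,5,8,9} → only 6 remains.
r9c5 = 3: row 9 has {2,5,6,7,8,9}; col 5 has {1,2,4,5,6,8,9}; box has {1,2,4,5,6,8,9} → only 3 remains.
r3c1 = 4: row 3 has {1,2,3,6,7,8,9}; col 1 has {2,3,5,7}; box has {1,2,3,7,9} → only 4 remains.
r3c2 = 5: row 3 has {1,2,3,4,6,7,8,9}; col 2 has {2,7,9}; box has {1,2,3,4,7,9} → only 5 remains.
r5c2 = 6: row 5 has {1,2,3,4,5,7,8}; col 2 has {2,5,7,9}; box has {2,3,4,5,7} → only 6 remains.
r8c2 = 3: row 8 has {1,2,4,5,6,8,9}; col 2 has {2,5,6,7,9}; box has {2,5,6,7,8,9} → only 3 remains.
r8c5 = 7: row 8 has {1,2,3,4,5,6,8,9}; col 5 has {1,2,3,4,5,6,8,9}; box has {1,2,3,4,5,6,8,9} → only 7 remains.
r9c1 = 1: row 9 has {2,3,5,6,7,8,9}; col 1 has {2,3,4,5,7}; box has {2,3,5,6,7,8,9} → only 1 remains.
r9c2 = 4: row 9 has {1,2,3,5,6,7,8,9}; col 2 has {2,3,5,6,7,9}; box has {1,2,3,5,6,7,8,9} → only 4 remains.
r1c2 = 8: row 1 has {1,2,3,4,5,7,9}; col 2 has {2,3,4,5,6,7,9}; box has {1,2,3,4,5,7,9} → only 8 remains.
r5c1 = 9: row 5 has {1,2,3,4,5,6,7,8}; col 1 has {1,2,3,4,5,7}; box has {2,3,4,5,6,7} → only 9 remains.
r6c1 = 8: row 6 has {2,3,4,5,6,7,9}; col 1 has {1,2,3,4,5,7,9}; box has {2,3,4,5,6,7,9} → only 8 remains.
r6c2 = 1: row 6 has {2,3,4,5,6,7,8,9}; col 2 has {2,3,4,5,6,7,8,9}; box has {2,3,4,5,6,7,8,9} → only 1 remains.

813526479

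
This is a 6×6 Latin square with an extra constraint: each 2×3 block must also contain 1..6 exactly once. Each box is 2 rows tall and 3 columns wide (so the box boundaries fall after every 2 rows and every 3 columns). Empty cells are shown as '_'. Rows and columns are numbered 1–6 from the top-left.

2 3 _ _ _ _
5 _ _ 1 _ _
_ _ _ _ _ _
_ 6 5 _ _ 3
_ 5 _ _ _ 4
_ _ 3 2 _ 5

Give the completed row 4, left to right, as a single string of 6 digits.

165423

r1c6 = 6 (sole candidate).
r2c2 = 4 (sole candidate).
r2c3 = 6 (sole candidate).
r2c6 = 2 (sole candidate).
r3c6 = 1 (sole candidate).
r4c4 = 4: row 4 has {3,5,6}; col 4 has {1,2}; box has {1,3} → only 4 remains.
r4c5 = 2: row 4 has {3,4,5,6}; col 5 has {}; box has {1,3,4} → only 2 remains.
r6c2 = 1 (sole candidate).
r6c5 = 6 (sole candidate).
r1c3 = 1 (sole candidate).
r1c4 = 5 (sole candidate).
r1c5 = 4 (sole candidate).
r2c5 = 3 (sole candidate).
r3c2 = 2 (sole candidate).
r3c3 = 4 (sole candidate).
r3c4 = 6 (sole candidate).
r3c5 = 5 (sole candidate).
r4c1 = 1: row 4 has {2,3,4,5,6}; col 1 has {2,5}; box has {2,4,5,6} → only 1 remains.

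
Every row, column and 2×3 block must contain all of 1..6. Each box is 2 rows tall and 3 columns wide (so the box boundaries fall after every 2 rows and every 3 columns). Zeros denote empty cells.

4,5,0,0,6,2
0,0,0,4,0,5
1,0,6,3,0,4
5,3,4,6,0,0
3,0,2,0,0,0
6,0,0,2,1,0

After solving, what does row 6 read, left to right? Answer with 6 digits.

row 1, column 4 = 1 (sole candidate).
row 2, column 1 = 2 (sole candidate).
row 2, column 5 = 3 (sole candidate).
row 3, column 2 = 2 (sole candidate).
row 3, column 5 = 5 (sole candidate).
row 4, column 5 = 2 (sole candidate).
row 4, column 6 = 1 (sole candidate).
row 5, column 4 = 5 (sole candidate).
row 5, column 5 = 4 (sole candidate).
row 5, column 6 = 6 (sole candidate).
row 6, column 2 = 4: row 6 has {1,2,6}; col 2 has {2,3,5}; box has {2,3,6} → only 4 remains.
row 6, column 3 = 5: row 6 has {1,2,4,6}; col 3 has {2,4,6}; box has {2,3,4,6} → only 5 remains.
row 6, column 6 = 3: row 6 has {1,2,4,5,6}; col 6 has {1,2,4,5,6}; box has {1,2,4,5,6} → only 3 remains.

645213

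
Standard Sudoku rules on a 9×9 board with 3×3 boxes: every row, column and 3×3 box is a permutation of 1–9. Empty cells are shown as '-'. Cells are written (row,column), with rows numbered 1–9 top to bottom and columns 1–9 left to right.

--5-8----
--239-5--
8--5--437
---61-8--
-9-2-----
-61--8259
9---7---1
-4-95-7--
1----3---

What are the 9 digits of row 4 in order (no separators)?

524619873

(3,2) = 1 (sole candidate).
(2,2) = 7 (sole candidate).
(1,2) = 3 (sole candidate).
(3,3) = 9 (hidden single in row 3).
(4,6) = 9: in row 4, 9 can only go here (every other open cell in that row sees a 9).
(5,3) = 8 (hidden single in row 5).
(7,2) = 5 (hidden single in row 7).
(4,2) = 2: row 4 has {1,6,8,9}; col 2 has {1,3,4,5,6,7,9}; box has {1,6,8,9} → only 2 remains.
(9,2) = 8 (sole candidate).
(9,4) = 4 (sole candidate).
(6,4) = 7 (sole candidate).
(7,4) = 8 (sole candidate).
(1,4) = 1 (sole candidate).
(1,6) = 7 (hidden single in row 1).
(1,1) = 4 (hidden single in row 1).
(2,1) = 6 (sole candidate).
(2,6) = 4 (sole candidate).
(2,9) = 8 (sole candidate).
(5,6) = 5 (sole candidate).
(6,1) = 3 (sole candidate).
(6,5) = 4 (sole candidate).
(8,1) = 2 (sole candidate).
(2,8) = 1 (sole candidate).
(5,1) = 7 (sole candidate).
(5,5) = 3 (sole candidate).
(4,1) = 5: row 4 has {1,2,6,8,9}; col 1 has {1,2,3,4,6,7,8,9}; box has {1,2,3,6,7,8,9} → only 5 remains.
(4,3) = 4: row 4 has {1,2,5,6,8,9}; col 3 has {1,2,5,8,9}; box has {1,2,3,5,6,7,8,9} → only 4 remains.
(4,8) = 7: row 4 has {1,2,4,5,6,8,9}; col 8 has {1,3,5}; box has {2,5,8,9} → only 7 remains.
(4,9) = 3: row 4 has {1,2,4,5,6,7,8,9}; col 9 has {1,7,8,9}; box has {2,5,7,8,9} → only 3 remains.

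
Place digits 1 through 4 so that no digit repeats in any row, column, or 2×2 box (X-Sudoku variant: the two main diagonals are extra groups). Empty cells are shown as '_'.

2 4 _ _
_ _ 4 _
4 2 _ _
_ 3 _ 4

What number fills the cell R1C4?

R2C2 = 1 (sole candidate).
R3C3 = 3 (sole candidate).
R3C4 = 1 (sole candidate).
R4C1 = 1 (sole candidate).
R4C3 = 2 (sole candidate).
R1C3 = 1 (sole candidate).
R1C4 = 3: row 1 has {1,2,4}; col 4 has {1,4}; box has {1,4}; anti-diagonal has {1,2,4} → only 3 remains.

3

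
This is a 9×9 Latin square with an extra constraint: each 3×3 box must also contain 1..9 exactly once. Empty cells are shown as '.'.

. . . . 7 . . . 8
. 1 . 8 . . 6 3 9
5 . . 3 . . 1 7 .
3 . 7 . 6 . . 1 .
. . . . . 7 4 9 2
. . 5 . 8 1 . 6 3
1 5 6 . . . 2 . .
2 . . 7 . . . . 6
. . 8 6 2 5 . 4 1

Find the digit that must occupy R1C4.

1

R1C7 = 5: row 1 has {7,8}; col 7 has {1,2,4,6}; box has {1,3,6,7,8,9} → only 5 remains.
R1C8 = 2: row 1 has {5,7,8}; col 8 has {1,3,4,6,7,9}; box has {1,3,5,6,7,8,9} → only 2 remains.
R3C9 = 4: row 3 has {1,3,5,7}; col 9 has {1,2,3,6,8,9}; box has {1,2,3,5,6,7,8,9} → only 4 remains.
R4C7 = 8: row 4 has {1,3,6,7}; col 7 has {1,2,4,5,6}; box has {1,2,3,4,6,9} → only 8 remains.
R4C9 = 5: row 4 has {1,3,6,7,8}; col 9 has {1,2,3,4,6,8,9}; box has {1,2,3,4,6,8,9} → only 5 remains.
R5C3 = 1: row 5 has {2,4,7,9}; col 3 has {5,6,7,8}; box has {3,5,7} → only 1 remains.
R5C4 = 5: row 5 has {1,2,4,7,9}; col 4 has {3,6,7,8}; box has {1,6,7,8} → only 5 remains.
R5C5 = 3: row 5 has {1,2,4,5,7,9}; col 5 has {2,6,7,8}; box has {1,5,6,7,8} → only 3 remains.
R6C7 = 7: row 6 has {1,3,5,6,8}; col 7 has {1,2,4,5,6,8}; box has {1,2,3,4,5,6,8,9} → only 7 remains.
R7C8 = 8: row 7 has {1,2,5,6}; col 8 has {1,2,3,4,6,7,9}; box has {1,2,4,6} → only 8 remains.
R7C9 = 7: row 7 has {1,2,5,6,8}; col 9 has {1,2,3,4,5,6,8,9}; box has {1,2,4,6,8} → only 7 remains.
R8C8 = 5: row 8 has {2,6,7}; col 8 has {1,2,3,4,6,7,8,9}; box has {1,2,4,6,7,8} → only 5 remains.
R3C5 = 9: row 3 has {1,3,4,5,7}; col 5 has {2,3,6,7,8}; box has {3,7,8} → only 9 remains.
R7C5 = 4: row 7 has {1,2,5,6,7,8}; col 5 has {2,3,6,7,8,9}; box has {2,5,6,7} → only 4 remains.
R8C5 = 1: row 8 has {2,5,6,7}; col 5 has {2,3,4,6,7,8,9}; box has {2,4,5,6,7} → only 1 remains.
R2C5 = 5: row 2 has {1,3,6,8,9}; col 5 has {1,2,3,4,6,7,8,9}; box has {3,7,8,9} → only 5 remains.
R3C3 = 2: row 3 has {1,3,4,5,7,9}; col 3 has {1,5,6,7,8}; box has {1,5} → only 2 remains.
R3C6 = 6: row 3 has {1,2,3,4,5,7,9}; col 6 has {1,5,7}; box has {3,5,7,8,9} → only 6 remains.
R7C4 = 9: row 7 has {1,2,4,5,6,7,8}; col 4 has {3,5,6,7,8}; box has {1,2,4,5,6,7} → only 9 remains.
R7C6 = 3: row 7 has {1,2,4,5,6,7,8,9}; col 6 has {1,5,6,7}; box has {1,2,4,5,6,7,9} → only 3 remains.
R8C6 = 8: row 8 has {1,2,5,6,7}; col 6 has {1,3,5,6,7}; box has {1,2,3,4,5,6,7,9} → only 8 remains.
R1C6 = 4: row 1 has {2,5,7,8}; col 6 has {1,3,5,6,7,8}; box has {3,5,6,7,8,9} → only 4 remains.
R2C3 = 4: row 2 has {1,3,5,6,8,9}; col 3 has {1,2,5,6,7,8}; box has {1,2,5} → only 4 remains.
R2C6 = 2: row 2 has {1,3,4,5,6,8,9}; col 6 has {1,3,4,5,6,7,8}; box has {3,4,5,6,7,8,9} → only 2 remains.
R3C2 = 8: row 3 has {1,2,3,4,5,6,7,9}; col 2 has {1,5}; box has {1,2,4,5} → only 8 remains.
R4C6 = 9: row 4 has {1,3,5,6,7,8}; col 6 has {1,2,3,4,5,6,7,8}; box has {1,3,5,6,7,8} → only 9 remains.
R5C2 = 6: row 5 has {1,2,3,4,5,7,9}; col 2 has {1,5,8}; box has {1,3,5,7} → only 6 remains.
R1C4 = 1: row 1 has {2,4,5,7,8}; col 4 has {3,5,6,7,8,9}; box has {2,3,4,5,6,7,8,9} → only 1 remains.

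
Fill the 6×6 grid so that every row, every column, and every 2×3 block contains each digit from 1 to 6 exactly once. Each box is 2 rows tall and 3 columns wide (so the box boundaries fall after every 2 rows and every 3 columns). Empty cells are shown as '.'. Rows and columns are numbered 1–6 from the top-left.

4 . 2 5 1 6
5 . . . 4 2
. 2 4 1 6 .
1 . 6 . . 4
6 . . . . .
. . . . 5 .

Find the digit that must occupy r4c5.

3

r1c2 = 3 (sole candidate).
r2c3 = 1 (sole candidate).
r2c4 = 3 (sole candidate).
r3c1 = 3 (sole candidate).
r3c6 = 5 (sole candidate).
r4c2 = 5 (sole candidate).
r4c4 = 2 (sole candidate).
r4c5 = 3: row 4 has {1,2,4,5,6}; col 5 has {1,4,5,6}; box has {1,2,4,5,6} → only 3 remains.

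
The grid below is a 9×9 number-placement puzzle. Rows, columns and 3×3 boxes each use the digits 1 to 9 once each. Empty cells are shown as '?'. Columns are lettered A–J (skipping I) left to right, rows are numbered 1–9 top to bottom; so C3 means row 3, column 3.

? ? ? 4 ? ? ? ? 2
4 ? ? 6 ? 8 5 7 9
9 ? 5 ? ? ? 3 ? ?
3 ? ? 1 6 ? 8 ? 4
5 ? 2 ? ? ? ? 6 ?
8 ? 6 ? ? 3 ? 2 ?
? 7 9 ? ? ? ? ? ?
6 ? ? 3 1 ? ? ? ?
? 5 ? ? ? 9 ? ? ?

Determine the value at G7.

B4 = 9 (sole candidate).
C4 = 7 (sole candidate).
H4 = 5 (sole candidate).
F4 = 2 (sole candidate).
E1 = 9 (hidden single in row 1).
F1 = 5 (hidden single in row 1).
A1 = 7 (hidden single in row 1).
H3 = 4 (hidden single in row 3).
J5 = 3 (hidden single in row 5).
H7 = 3 (hidden single in row 7).
J8 = 5 (hidden single in row 8).
C9 = 3 (hidden single in row 9).
C2 = 1 (sole candidate).
C1 = 8 (sole candidate).
H1 = 1 (sole candidate).
C8 = 4 (sole candidate).
F8 = 7 (sole candidate).
H9 = 8 (sole candidate).
G1 = 6 (sole candidate).
F3 = 1 (sole candidate).
J3 = 8 (sole candidate).
F5 = 4 (sole candidate).
F7 = 6 (sole candidate).
J7 = 1 (sole candidate).
H8 = 9 (sole candidate).
D9 = 2 (sole candidate).
E9 = 4 (sole candidate).
G9 = 7 (sole candidate).
J9 = 6 (sole candidate).
B1 = 3 (sole candidate).
B2 = 2 (sole candidate).
E2 = 3 (sole candidate).
B3 = 6 (sole candidate).
D3 = 7 (sole candidate).
E3 = 2 (sole candidate).
B5 = 1 (sole candidate).
G5 = 9 (sole candidate).
B6 = 4 (sole candidate).
G6 = 1 (sole candidate).
J6 = 7 (sole candidate).
A7 = 2 (sole candidate).
G7 = 4: row 7 has {1,2,3,6,7,9}; col 7 has {1,3,5,6,7,8,9}; box has {1,3,5,6,7,8,9} → only 4 remains.

4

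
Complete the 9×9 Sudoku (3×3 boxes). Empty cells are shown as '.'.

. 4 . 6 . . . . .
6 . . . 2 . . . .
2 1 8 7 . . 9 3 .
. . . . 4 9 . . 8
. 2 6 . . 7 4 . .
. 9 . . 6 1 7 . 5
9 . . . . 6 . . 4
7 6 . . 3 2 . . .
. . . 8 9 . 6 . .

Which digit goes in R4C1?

3

R3C5 = 5 (sole candidate).
R3C6 = 4 (sole candidate).
R3C9 = 6 (sole candidate).
R5C5 = 8 (sole candidate).
R6C8 = 2 (sole candidate).
R9C6 = 5 (sole candidate).
R1C5 = 1 (sole candidate).
R6C4 = 3 (sole candidate).
R7C4 = 1 (sole candidate).
R7C5 = 7 (sole candidate).
R8C4 = 4 (sole candidate).
R9C2 = 3 (sole candidate).
R2C4 = 9 (sole candidate).
R5C4 = 5 (sole candidate).
R6C3 = 4 (sole candidate).
R4C4 = 2 (sole candidate).
R6C1 = 8 (sole candidate).
R1C3 = 9 (hidden single in row 1).
R2C8 = 4 (hidden single in row 2).
R4C8 = 6 (hidden single in row 4).
R7C7 = 3 (hidden single in row 7).
R4C7 = 1 (sole candidate).
R5C8 = 9 (sole candidate).
R5C9 = 3 (sole candidate).
R5C1 = 1 (sole candidate).
R9C1 = 4 (sole candidate).
R2C9 = 1 (hidden single in row 2).
R8C9 = 9 (sole candidate).
R7C3 = 2 (hidden single in row 7).
R9C3 = 1 (sole candidate).
R9C8 = 7 (sole candidate).
R9C9 = 2 (sole candidate).
R1C9 = 7 (sole candidate).
R8C3 = 5 (sole candidate).
R8C7 = 8 (sole candidate).
R8C8 = 1 (sole candidate).
R2C7 = 5 (sole candidate).
R7C2 = 8 (sole candidate).
R7C8 = 5 (sole candidate).
R1C7 = 2 (sole candidate).
R1C8 = 8 (sole candidate).
R2C2 = 7 (sole candidate).
R2C3 = 3 (sole candidate).
R2C6 = 8 (sole candidate).
R4C2 = 5 (sole candidate).
R4C3 = 7 (sole candidate).
R1C1 = 5 (sole candidate).
R1C6 = 3 (sole candidate).
R4C1 = 3: row 4 has {1,2,4,5,6,7,8,9}; col 1 has {1,2,4,5,6,7,8,9}; box has {1,2,4,5,6,7,8,9} → only 3 remains.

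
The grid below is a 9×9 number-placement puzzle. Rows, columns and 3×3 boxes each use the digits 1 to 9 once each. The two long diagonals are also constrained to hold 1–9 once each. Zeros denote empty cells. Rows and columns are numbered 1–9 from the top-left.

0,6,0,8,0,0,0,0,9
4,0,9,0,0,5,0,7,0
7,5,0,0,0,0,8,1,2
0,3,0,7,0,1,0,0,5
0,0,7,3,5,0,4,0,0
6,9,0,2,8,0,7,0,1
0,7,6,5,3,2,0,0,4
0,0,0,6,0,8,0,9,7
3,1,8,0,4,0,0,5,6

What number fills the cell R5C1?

R2C4 = 1 (sole candidate).
R2C9 = 3 (sole candidate).
R3C3 = 3 (sole candidate).
R5C9 = 8 (sole candidate).
R6C6 = 4 (sole candidate).
R6C8 = 3 (sole candidate).
R7C1 = 9 (sole candidate).
R7C7 = 1 (sole candidate).
R7C8 = 8 (sole candidate).
R8C2 = 4 (sole candidate).
R8C5 = 1 (sole candidate).
R9C4 = 9 (sole candidate).
R9C6 = 7 (sole candidate).
R9C7 = 2 (sole candidate).
R1C1 = 2 (sole candidate).
R1C3 = 1 (sole candidate).
R1C5 = 7 (sole candidate).
R1C6 = 3 (sole candidate).
R1C7 = 5 (sole candidate).
R1C8 = 4 (sole candidate).
R2C2 = 8 (sole candidate).
R2C7 = 6 (sole candidate).
R3C4 = 4 (sole candidate).
R4C1 = 8 (sole candidate).
R4C7 = 9 (sole candidate).
R5C1 = 1: row 5 has {3,4,5,7,8}; col 1 has {2,3,4,6,7,8,9}; box has {3,6,7,8,9} → only 1 remains.

1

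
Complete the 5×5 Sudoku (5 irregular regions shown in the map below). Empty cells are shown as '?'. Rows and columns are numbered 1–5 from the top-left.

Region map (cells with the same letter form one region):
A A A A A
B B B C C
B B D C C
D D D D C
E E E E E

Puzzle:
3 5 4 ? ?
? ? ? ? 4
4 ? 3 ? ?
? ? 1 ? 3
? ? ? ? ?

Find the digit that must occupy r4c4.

r2c2 = 3: in row 2, 3 can only go here (every other open cell in that row sees a 3).
r5c4 = 3: in row 5, 3 can only go here (every other open cell in that row sees a 3).
r5c2 = 4: in row 5, 4 can only go here (every other open cell in that row sees a 4).
r4c2 = 2: row 4 has {1,3}; col 2 has {3,4,5}; region has {1,3} → only 2 remains.
r3c2 = 1: row 3 has {3,4}; col 2 has {2,3,4,5}; region has {3,4} → only 1 remains.
r4c1 = 5: row 4 has {1,2,3}; col 1 has {3,4}; region has {1,2,3} → only 5 remains.
r4c4 = 4: row 4 has {1,2,3,5}; col 4 has {3}; region has {1,2,3,5} → only 4 remains.

4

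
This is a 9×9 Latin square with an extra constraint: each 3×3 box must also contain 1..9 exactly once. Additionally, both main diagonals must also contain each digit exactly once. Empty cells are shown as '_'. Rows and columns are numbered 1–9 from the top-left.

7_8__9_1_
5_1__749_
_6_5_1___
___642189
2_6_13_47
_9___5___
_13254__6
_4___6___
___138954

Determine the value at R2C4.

R1C9 = 5 (sole candidate).
R4C1 = 3 (sole candidate).
R5C7 = 5 (sole candidate).
R7C7 = 8 (sole candidate).
R7C8 = 7 (sole candidate).
R9C1 = 6 (sole candidate).
R3C7 = 7 (sole candidate).
R5C2 = 8 (sole candidate).
R5C4 = 9 (sole candidate).
R6C4 = 8 (sole candidate).
R6C5 = 7 (sole candidate).
R7C1 = 9 (sole candidate).
R8C1 = 8 (sole candidate).
R8C4 = 7 (sole candidate).
R8C5 = 9 (sole candidate).
R2C4 = 3: row 2 has {1,4,5,7,9}; col 4 has {1,2,5,6,7,8,9}; box has {1,5,7,9} → only 3 remains.

3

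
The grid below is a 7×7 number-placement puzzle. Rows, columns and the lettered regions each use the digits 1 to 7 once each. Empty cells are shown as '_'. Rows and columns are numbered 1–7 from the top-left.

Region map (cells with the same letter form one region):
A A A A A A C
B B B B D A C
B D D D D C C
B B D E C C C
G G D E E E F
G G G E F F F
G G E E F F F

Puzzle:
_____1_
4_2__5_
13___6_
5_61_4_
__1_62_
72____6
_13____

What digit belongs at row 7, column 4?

4

row 2, column 5 = 7: row 2 has {2,4,5}; col 5 has {6}; region has {1,3,6} → only 7 remains.
row 4, column 2 = 7: row 4 has {1,4,5,6}; col 2 has {1,2,3}; region has {1,2,4,5} → only 7 remains.
row 5, column 1 = 3: row 5 has {1,2,6}; col 1 has {1,4,5,7}; region has {1,2,7} → only 3 remains.
row 6, column 6 = 3: row 6 has {2,6,7}; col 6 has {1,2,4,5,6}; region has {6} → only 3 remains.
row 7, column 1 = 6: row 7 has {1,3}; col 1 has {1,3,4,5,7}; region has {1,2,3,7} → only 6 remains.
row 7, column 6 = 7: row 7 has {1,3,6}; col 6 has {1,2,3,4,5,6}; region has {3,6} → only 7 remains.
row 1, column 1 = 2: row 1 has {1}; col 1 has {1,3,4,5,6,7}; region has {1,5} → only 2 remains.
row 2, column 2 = 6: row 2 has {2,4,5,7}; col 2 has {1,2,3,7}; region has {1,2,4,5,7} → only 6 remains.
row 2, column 4 = 3: row 2 has {2,4,5,6,7}; col 4 has {1}; region has {1,2,4,5,6,7} → only 3 remains.
row 2, column 7 = 1: row 2 has {2,3,4,5,6,7}; col 7 has {6}; region has {4,6} → only 1 remains.
row 1, column 2 = 4: row 1 has {1,2}; col 2 has {1,2,3,6,7}; region has {1,2,5} → only 4 remains.
row 1, column 3 = 7: row 1 has {1,2,4}; col 3 has {1,2,3,6}; region has {1,2,4,5} → only 7 remains.
row 1, column 4 = 6: row 1 has {1,2,4,7}; col 4 has {1,3}; region has {1,2,4,5,7} → only 6 remains.
row 1, column 5 = 3: row 1 has {1,2,4,6,7}; col 5 has {6,7}; region has {1,2,4,5,6,7} → only 3 remains.
row 1, column 7 = 5: row 1 has {1,2,3,4,6,7}; col 7 has {1,6}; region has {1,4,6} → only 5 remains.
row 4, column 5 = 2: row 4 has {1,4,5,6,7}; col 5 has {3,6,7}; region has {1,4,5,6} → only 2 remains.
row 4, column 7 = 3: row 4 has {1,2,4,5,6,7}; col 7 has {1,5,6}; region has {1,2,4,5,6} → only 3 remains.
row 5, column 2 = 5: row 5 has {1,2,3,6}; col 2 has {1,2,3,4,6,7}; region has {1,2,3,6,7} → only 5 remains.
row 5, column 7 = 4: row 5 has {1,2,3,5,6}; col 7 has {1,3,5,6}; region has {3,6,7} → only 4 remains.
row 6, column 3 = 4: row 6 has {2,3,6,7}; col 3 has {1,2,3,6,7}; region has {1,2,3,5,6,7} → only 4 remains.
row 6, column 4 = 5: row 6 has {2,3,4,6,7}; col 4 has {1,3,6}; region has {1,2,3,6} → only 5 remains.
row 6, column 5 = 1: row 6 has {2,3,4,5,6,7}; col 5 has {2,3,6,7}; region has {3,4,6,7} → only 1 remains.
row 7, column 4 = 4: row 7 has {1,3,6,7}; col 4 has {1,3,5,6}; region has {1,2,3,5,6} → only 4 remains.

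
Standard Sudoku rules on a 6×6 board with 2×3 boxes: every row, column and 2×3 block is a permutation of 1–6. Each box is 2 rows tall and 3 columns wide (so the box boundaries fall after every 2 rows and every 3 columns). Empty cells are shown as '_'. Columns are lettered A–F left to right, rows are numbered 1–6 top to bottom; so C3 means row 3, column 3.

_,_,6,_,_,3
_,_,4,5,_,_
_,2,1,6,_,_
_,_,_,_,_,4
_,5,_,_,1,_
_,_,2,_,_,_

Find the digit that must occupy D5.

4

B1 = 1 (sole candidate).
B2 = 3 (sole candidate).
F3 = 5 (sole candidate).
B4 = 6 (sole candidate).
C5 = 3 (sole candidate).
B6 = 4 (sole candidate).
D6 = 3 (sole candidate).
F6 = 6 (sole candidate).
A2 = 2 (sole candidate).
E2 = 6 (sole candidate).
F2 = 1 (sole candidate).
E3 = 3 (sole candidate).
C4 = 5 (sole candidate).
E4 = 2 (sole candidate).
A5 = 6 (sole candidate).
F5 = 2 (sole candidate).
A6 = 1 (sole candidate).
E6 = 5 (sole candidate).
A1 = 5 (sole candidate).
E1 = 4 (sole candidate).
A3 = 4 (sole candidate).
A4 = 3 (sole candidate).
D4 = 1 (sole candidate).
D5 = 4: row 5 has {1,2,3,5,6}; col 4 has {1,3,5,6}; box has {1,2,3,5,6} → only 4 remains.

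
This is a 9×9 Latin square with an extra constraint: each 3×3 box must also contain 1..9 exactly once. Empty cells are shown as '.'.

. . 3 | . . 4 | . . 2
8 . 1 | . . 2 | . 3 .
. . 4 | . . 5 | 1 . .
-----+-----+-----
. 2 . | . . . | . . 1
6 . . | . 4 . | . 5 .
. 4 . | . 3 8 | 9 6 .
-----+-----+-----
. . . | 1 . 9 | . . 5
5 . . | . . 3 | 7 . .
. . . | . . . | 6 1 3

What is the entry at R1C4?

6

R6C9 = 7: row 6 has {3,4,6,8,9}; col 9 has {1,2,3,5}; box has {1,5,6,9} → only 7 remains.
R9C6 = 7: row 9 has {1,3,6}; col 6 has {2,3,4,5,8,9}; box has {1,3,9} → only 7 remains.
R4C6 = 6: row 4 has {1,2}; col 6 has {2,3,4,5,7,8,9}; box has {3,4,8} → only 6 remains.
R5C6 = 1: row 5 has {4,5,6}; col 6 has {2,3,4,5,6,7,8,9}; box has {3,4,6,8} → only 1 remains.
R5C9 = 8: row 5 has {1,4,5,6}; col 9 has {1,2,3,5,7}; box has {1,5,6,7,9} → only 8 remains.
R6C1 = 1: row 6 has {3,4,6,7,8,9}; col 1 has {5,6,8}; box has {2,4,6} → only 1 remains.
R6C3 = 5: row 6 has {1,3,4,6,7,8,9}; col 3 has {1,3,4}; box has {1,2,4,6} → only 5 remains.
R6C4 = 2: row 6 has {1,3,4,5,6,7,8,9}; col 4 has {1}; box has {1,3,4,6,8} → only 2 remains.
R4C8 = 4: row 4 has {1,2,6}; col 8 has {1,3,5,6}; box has {1,5,6,7,8,9} → only 4 remains.
R4C7 = 3: row 4 has {1,2,4,6}; col 7 has {1,6,7,9}; box has {1,4,5,6,7,8,9} → only 3 remains.
R5C7 = 2: row 5 has {1,4,5,6,8}; col 7 has {1,3,6,7,9}; box has {1,3,4,5,6,7,8,9} → only 2 remains.
R1C5 = 1: in row 1, 1 can only go here (every other open cell in that row sees a 1).
R3C1 = 2: in row 3, 2 can only go here (every other open cell in that row sees a 2).
R3C4 = 3: in row 3, 3 can only go here (every other open cell in that row sees a 3).
R4C3 = 8: in row 4, 8 can only go here (every other open cell in that row sees an 8).
R5C2 = 3: in row 5, 3 can only go here (every other open cell in that row sees a 3).
R7C1 = 3: in row 7, 3 can only go here (every other open cell in that row sees a 3).
R7C7 = 4: in row 7, 4 can only go here (every other open cell in that row sees a 4).
R2C7 = 5: row 2 has {1,2,3,8}; col 7 has {1,2,3,4,6,7,9}; box has {1,2,3} → only 5 remains.
R8C9 = 9: row 8 has {3,5,7}; col 9 has {1,2,3,5,7,8}; box has {1,3,4,5,6,7} → only 9 remains.
R1C7 = 8: row 1 has {1,2,3,4}; col 7 has {1,2,3,4,5,6,7,9}; box has {1,2,3,5} → only 8 remains.
R3C9 = 6: row 3 has {1,2,3,4,5}; col 9 has {1,2,3,5,7,8,9}; box has {1,2,3,5,8} → only 6 remains.
R2C9 = 4: row 2 has {1,2,3,5,8}; col 9 has {1,2,3,5,6,7,8,9}; box has {1,2,3,5,6,8} → only 4 remains.
R1C2 = 5: in row 1, 5 can only go here (every other open cell in that row sees a 5).
R1C4 = 6: in row 1, 6 can only go here (every other open cell in that row sees a 6).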